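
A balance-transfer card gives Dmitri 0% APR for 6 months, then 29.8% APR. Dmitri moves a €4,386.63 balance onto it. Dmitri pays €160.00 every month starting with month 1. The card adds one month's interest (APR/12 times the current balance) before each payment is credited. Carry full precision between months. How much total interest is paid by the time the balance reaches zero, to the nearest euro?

€1,524

Promo months 1–6 at r₀ = 0%/12 = 0; months 7+ at r₁ = 29.8%/12 = 0.0248333.
After month 6 (no interest yet): B = €4,386.63 − 6·€160.00 = €3,426.63.
Then at r₁ with €160.00/mo: n₂ = −ln(1 − r₁·B/P)/ln(1+r₁) ≈ 30.94 → 31 more payments.
Total paid = 36·€160.00 + €150.45 = €5,910.45; interest = €5,910.45 − €4,386.63 = €1,523.82.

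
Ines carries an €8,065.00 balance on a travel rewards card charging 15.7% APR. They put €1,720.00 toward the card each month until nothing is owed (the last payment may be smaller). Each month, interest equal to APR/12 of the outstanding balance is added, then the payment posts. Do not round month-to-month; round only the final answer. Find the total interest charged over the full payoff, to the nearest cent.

Monthly rate r = 15.7%/12 = 1.30833% = 0.0130833.
Payoff takes n = ⌈−ln(1 − rB₀/P)/ln(1+r)⌉ = ⌈4.871⌉ = 5 payments; the last is €1,498.58.
Total paid = 4·€1,720.00 + €1,498.58 = €8,378.58.
Total interest = total paid − principal = €8,378.58 − €8,065.00 = €313.58.

€313.58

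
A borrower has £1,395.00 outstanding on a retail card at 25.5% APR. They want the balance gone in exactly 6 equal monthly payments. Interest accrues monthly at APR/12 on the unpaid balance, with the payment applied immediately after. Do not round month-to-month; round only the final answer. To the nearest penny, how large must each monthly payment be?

Monthly rate r = 25.5%/12 = 2.125% = 0.02125.
Level-payment amortization: P = B₀·r / (1 − (1+r)^(−n)) = 1395.00·0.02125 / (1 − 1.02125^(−6)).
Denominator 1 − (1+r)^(−6) = 0.118529905.
P = 29.6438 / 0.118529905 ≈ 250.10.

£250.10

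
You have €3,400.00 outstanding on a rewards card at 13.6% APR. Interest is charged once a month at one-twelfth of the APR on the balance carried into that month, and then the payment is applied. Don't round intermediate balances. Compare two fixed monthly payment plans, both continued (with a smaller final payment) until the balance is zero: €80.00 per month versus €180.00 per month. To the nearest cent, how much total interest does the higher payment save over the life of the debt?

€817.12

Monthly rate r = 13.6%/12 = 1.13333% = 0.0113333.
At €80.00/mo: n = ⌈−ln(1 − rB₀/P)/ln(1+r)⌉ = 59 payments (last €24.94); total interest = total paid − €3,400.00 = €1,264.94.
At €180.00/mo: 22 payments (last €67.82); total interest €447.82.
Interest saved = €1,264.94 − €447.82 = €817.12.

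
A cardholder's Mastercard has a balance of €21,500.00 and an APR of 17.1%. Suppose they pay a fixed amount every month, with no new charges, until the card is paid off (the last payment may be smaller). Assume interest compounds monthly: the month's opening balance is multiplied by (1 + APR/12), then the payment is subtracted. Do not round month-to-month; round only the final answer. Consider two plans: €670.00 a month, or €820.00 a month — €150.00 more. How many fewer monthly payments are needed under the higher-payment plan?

Monthly rate r = 17.1%/12 = 1.425% = 0.01425.
At €670.00/mo: n = ⌈−ln(1 − rB₀/P)/ln(1+r)⌉ = 44 payments (last €129.98); total interest = total paid − €21,500.00 = €7,439.98.
At €820.00/mo: 34 payments (last €51.33); total interest €5,611.33.
Payments saved = 44 − 34 = 10.

10 fewer payments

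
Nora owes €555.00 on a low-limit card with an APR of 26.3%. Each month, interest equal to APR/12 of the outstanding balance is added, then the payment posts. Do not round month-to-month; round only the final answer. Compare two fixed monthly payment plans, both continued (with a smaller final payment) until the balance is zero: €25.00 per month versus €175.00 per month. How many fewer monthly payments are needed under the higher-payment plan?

Monthly rate r = 26.3%/12 = 2.19167% = 0.0219167.
At €25.00/mo: n = ⌈−ln(1 − rB₀/P)/ln(1+r)⌉ = 31 payments (last €18.74); total interest = total paid − €555.00 = €213.74.
At €175.00/mo: 4 payments (last €56.93); total interest €26.93.
Payments saved = 31 − 4 = 27.

27 fewer payments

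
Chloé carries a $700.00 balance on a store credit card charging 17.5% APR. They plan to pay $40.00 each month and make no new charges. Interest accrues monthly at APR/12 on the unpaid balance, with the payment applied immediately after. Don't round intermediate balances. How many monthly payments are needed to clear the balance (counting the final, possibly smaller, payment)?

21 payments

Monthly rate r = 17.5%/12 = 1.45833% = 0.0145833.
Recurrence: B ← B·(1+r) − $40.00.
Month 1: interest $10.21; balance after payment $670.21.
Month 2: interest $9.77; balance after payment $639.98.
Closed form: n = −ln(1 − rB₀/P)/ln(1+r) = −ln(0.74479)/ln(1.01458) ≈ 20.352, so the balance reaches zero during payment 21.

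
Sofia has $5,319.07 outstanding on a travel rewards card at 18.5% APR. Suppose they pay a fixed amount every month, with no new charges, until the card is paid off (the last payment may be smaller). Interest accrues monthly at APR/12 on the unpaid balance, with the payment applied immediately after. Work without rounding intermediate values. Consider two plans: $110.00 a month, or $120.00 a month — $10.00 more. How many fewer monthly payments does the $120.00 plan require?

Monthly rate r = 18.5%/12 = 1.54167% = 0.0154167.
At $110.00/mo: n = ⌈−ln(1 − rB₀/P)/ln(1+r)⌉ = 90 payments (last $48.70); total interest = total paid − $5,319.07 = $4,519.63.
At $120.00/mo: 76 payments (last $20.04); total interest $3,700.97.
Payments saved = 90 − 76 = 14.

14 fewer payments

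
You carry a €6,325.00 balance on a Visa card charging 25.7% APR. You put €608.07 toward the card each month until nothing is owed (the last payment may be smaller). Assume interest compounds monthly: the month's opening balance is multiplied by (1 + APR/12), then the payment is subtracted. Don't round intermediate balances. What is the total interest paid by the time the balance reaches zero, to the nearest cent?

Monthly rate r = 25.7%/12 = 2.14167% = 0.0214167.
Payoff takes n = ⌈−ln(1 − rB₀/P)/ln(1+r)⌉ = ⌈11.893⌉ = 12 payments; the last is €543.65.
Total paid = 11·€608.07 + €543.65 = €7,232.42.
Total interest = total paid − principal = €7,232.42 − €6,325.00 = €907.42.

€907.42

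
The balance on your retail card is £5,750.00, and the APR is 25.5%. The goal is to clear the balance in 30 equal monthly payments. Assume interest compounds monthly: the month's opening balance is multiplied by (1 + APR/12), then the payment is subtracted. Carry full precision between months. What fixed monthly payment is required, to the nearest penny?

Monthly rate r = 25.5%/12 = 2.125% = 0.02125.
Level-payment amortization: P = B₀·r / (1 − (1+r)^(−n)) = 5750.00·0.02125 / (1 − 1.02125^(−30)).
Denominator 1 − (1+r)^(−30) = 0.467845286.
P = 122.188 / 0.467845286 ≈ 261.17.

£261.17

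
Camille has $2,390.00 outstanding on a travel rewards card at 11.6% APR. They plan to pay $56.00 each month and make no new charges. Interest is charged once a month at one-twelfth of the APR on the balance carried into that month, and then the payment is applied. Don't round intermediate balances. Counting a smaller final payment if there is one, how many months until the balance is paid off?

Monthly rate r = 11.6%/12 = 0.966667% = 0.00966667.
Recurrence: B ← B·(1+r) − $56.00.
Month 1: interest $23.10; balance after payment $2,357.10.
Month 2: interest $22.79; balance after payment $2,323.89.
Closed form: n = −ln(1 − rB₀/P)/ln(1+r) = −ln(0.58744)/ln(1.00967) ≈ 55.298, so the balance reaches zero during payment 56.

56 months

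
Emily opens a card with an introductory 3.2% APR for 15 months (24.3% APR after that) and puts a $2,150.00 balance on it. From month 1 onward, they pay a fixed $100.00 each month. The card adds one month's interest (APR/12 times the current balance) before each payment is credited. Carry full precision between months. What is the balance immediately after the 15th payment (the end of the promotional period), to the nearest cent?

Promo months 1–15 at r₀ = 3.2%/12 = 0.00266667; months 16+ at r₁ = 24.3%/12 = 0.02025.
After month 15: iterate B ← B·(1+r₀) − $100.00 for 15 months → $709.30.

$709.30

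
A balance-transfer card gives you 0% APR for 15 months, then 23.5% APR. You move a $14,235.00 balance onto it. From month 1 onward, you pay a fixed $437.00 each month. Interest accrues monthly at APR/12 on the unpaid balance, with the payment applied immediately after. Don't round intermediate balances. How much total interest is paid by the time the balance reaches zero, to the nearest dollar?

Promo months 1–15 at r₀ = 0%/12 = 0; months 16+ at r₁ = 23.5%/12 = 0.0195833.
After month 15 (no interest yet): B = $14,235.00 − 15·$437.00 = $7,680.00.
Then at r₁ with $437.00/mo: n₂ = −ln(1 − r₁·B/P)/ln(1+r₁) ≈ 21.75 → 22 more payments.
Total paid = 36·$437.00 + $329.11 = $16,061.11; interest = $16,061.11 − $14,235.00 = $1,826.11.

$1,826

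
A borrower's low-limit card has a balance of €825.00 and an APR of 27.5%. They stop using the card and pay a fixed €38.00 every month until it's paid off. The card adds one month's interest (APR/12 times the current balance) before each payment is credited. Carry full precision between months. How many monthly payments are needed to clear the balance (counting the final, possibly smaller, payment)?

31 months

Monthly rate r = 27.5%/12 = 2.29167% = 0.0229167.
Recurrence: B ← B·(1+r) − €38.00.
Month 1: interest €18.91; balance after payment €805.91.
Month 2: interest €18.47; balance after payment €786.37.
Closed form: n = −ln(1 − rB₀/P)/ln(1+r) = −ln(0.50247)/ln(1.02292) ≈ 30.374, so the balance reaches zero during payment 31.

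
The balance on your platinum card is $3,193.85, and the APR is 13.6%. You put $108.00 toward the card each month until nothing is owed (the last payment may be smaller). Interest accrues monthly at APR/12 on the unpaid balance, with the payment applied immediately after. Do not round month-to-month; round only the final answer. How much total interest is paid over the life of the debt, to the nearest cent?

$718.21

Monthly rate r = 13.6%/12 = 1.13333% = 0.0113333.
Payoff takes n = ⌈−ln(1 − rB₀/P)/ln(1+r)⌉ = ⌈36.222⌉ = 37 payments; the last is $24.06.
Total paid = 36·$108.00 + $24.06 = $3,912.06.
Total interest = total paid − principal = $3,912.06 − $3,193.85 = $718.21.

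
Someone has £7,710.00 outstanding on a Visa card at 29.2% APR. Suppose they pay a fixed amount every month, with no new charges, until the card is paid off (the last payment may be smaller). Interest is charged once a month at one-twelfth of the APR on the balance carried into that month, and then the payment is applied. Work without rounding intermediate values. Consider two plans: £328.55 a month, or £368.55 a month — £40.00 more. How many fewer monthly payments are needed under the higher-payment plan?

6 fewer payments

Monthly rate r = 29.2%/12 = 2.43333% = 0.0243333.
At £328.55/mo: n = ⌈−ln(1 − rB₀/P)/ln(1+r)⌉ = 36 payments (last £67.40); total interest = total paid − £7,710.00 = £3,856.65.
At £368.55/mo: 30 payments (last £218.64); total interest £3,196.59.
Payments saved = 36 − 30 = 6.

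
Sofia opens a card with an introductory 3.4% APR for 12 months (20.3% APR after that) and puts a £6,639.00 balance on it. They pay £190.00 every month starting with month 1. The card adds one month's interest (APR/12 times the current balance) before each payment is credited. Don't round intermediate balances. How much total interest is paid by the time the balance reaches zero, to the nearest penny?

£1,527.73

Promo months 1–12 at r₀ = 3.4%/12 = 0.00283333; months 13+ at r₁ = 20.3%/12 = 0.0169167.
After month 12: iterate B ← B·(1+r₀) − £190.00 for 12 months → £4,552.41.
Then at r₁ with £190.00/mo: n₂ = −ln(1 − r₁·B/P)/ln(1+r₁) ≈ 30.98 → 31 more payments.
Total paid = 42·£190.00 + £186.73 = £8,166.73; interest = £8,166.73 − £6,639.00 = £1,527.73.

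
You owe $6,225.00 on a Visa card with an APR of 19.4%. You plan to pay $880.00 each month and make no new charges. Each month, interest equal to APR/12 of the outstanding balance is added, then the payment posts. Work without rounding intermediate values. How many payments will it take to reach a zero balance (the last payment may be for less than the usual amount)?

8 months

Monthly rate r = 19.4%/12 = 1.61667% = 0.0161667.
Recurrence: B ← B·(1+r) − $880.00.
Month 1: interest $100.64; balance after payment $5,445.64.
Month 2: interest $88.04; balance after payment $4,653.68.
Closed form: n = −ln(1 − rB₀/P)/ln(1+r) = −ln(0.88564)/ln(1.01617) ≈ 7.573, so the balance reaches zero during payment 8.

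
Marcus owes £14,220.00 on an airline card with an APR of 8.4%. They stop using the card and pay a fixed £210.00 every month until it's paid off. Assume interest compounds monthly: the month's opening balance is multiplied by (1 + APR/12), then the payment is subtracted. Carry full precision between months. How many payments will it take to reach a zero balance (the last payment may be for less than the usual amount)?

93 months

Monthly rate r = 8.4%/12 = 0.7% = 0.007.
Recurrence: B ← B·(1+r) − £210.00.
Month 1: interest £99.54; balance after payment £14,109.54.
Month 2: interest £98.77; balance after payment £13,998.31.
Closed form: n = −ln(1 − rB₀/P)/ln(1+r) = −ln(0.526)/ln(1.007) ≈ 92.100, so the balance reaches zero during payment 93.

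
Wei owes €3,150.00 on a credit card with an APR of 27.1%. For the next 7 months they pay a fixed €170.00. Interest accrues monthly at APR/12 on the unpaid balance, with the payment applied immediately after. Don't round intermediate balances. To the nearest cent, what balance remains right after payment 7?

Monthly rate r = 27.1%/12 = 2.25833% = 0.0225833.
Each month: B ← B·(1+r) − €170.00.
Month 1: interest €71.14; balance after payment €3,051.14.
Month 2: interest €68.90; balance after payment €2,950.04.
Month 3: interest €66.62; balance after payment €2,846.66.
Month 4: interest €64.29; balance after payment €2,740.95.
Month 5: interest €61.90; balance after payment €2,632.85.
Month 6: interest €59.46; balance after payment €2,522.31.
Month 7: interest €56.96; balance after payment €2,409.27.

€2,409.27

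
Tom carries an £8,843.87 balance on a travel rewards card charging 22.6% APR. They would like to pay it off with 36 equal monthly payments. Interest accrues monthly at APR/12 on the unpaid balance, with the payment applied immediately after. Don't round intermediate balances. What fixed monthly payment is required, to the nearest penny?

Monthly rate r = 22.6%/12 = 1.88333% = 0.0188333.
Level-payment amortization: P = B₀·r / (1 − (1+r)^(−n)) = 8843.87·0.0188333 / (1 − 1.01883^(−36)).
Denominator 1 − (1+r)^(−36) = 0.489157801.
P = 166.56 / 0.489157801 ≈ 340.50.

£340.50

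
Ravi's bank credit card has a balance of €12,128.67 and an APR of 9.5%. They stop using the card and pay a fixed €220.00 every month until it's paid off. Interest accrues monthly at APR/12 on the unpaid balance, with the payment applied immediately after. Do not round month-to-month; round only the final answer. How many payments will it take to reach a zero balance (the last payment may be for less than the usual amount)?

Monthly rate r = 9.5%/12 = 0.791667% = 0.00791667.
Recurrence: B ← B·(1+r) − €220.00.
Month 1: interest €96.02; balance after payment €12,004.69.
Month 2: interest €95.04; balance after payment €11,879.73.
Closed form: n = −ln(1 − rB₀/P)/ln(1+r) = −ln(0.56355)/ln(1.00792) ≈ 72.728, so the balance reaches zero during payment 73.

73 payments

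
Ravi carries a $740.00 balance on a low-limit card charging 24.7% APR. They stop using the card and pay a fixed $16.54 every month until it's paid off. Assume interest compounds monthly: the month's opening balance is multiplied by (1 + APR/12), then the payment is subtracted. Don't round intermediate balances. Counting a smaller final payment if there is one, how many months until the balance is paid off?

Monthly rate r = 24.7%/12 = 2.05833% = 0.0205833.
Recurrence: B ← B·(1+r) − $16.54.
Month 1: interest $15.23; balance after payment $738.69.
Month 2: interest $15.20; balance after payment $737.36.
Closed form: n = −ln(1 − rB₀/P)/ln(1+r) = −ln(0.079101)/ln(1.02058) ≈ 124.521, so the balance reaches zero during payment 125.

125 payments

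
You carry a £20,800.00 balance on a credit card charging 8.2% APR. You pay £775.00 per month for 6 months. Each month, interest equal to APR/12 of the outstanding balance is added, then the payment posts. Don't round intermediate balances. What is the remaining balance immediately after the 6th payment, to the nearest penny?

Monthly rate r = 8.2%/12 = 0.683333% = 0.00683333.
Each month: B ← B·(1+r) − £775.00.
Month 1: interest £142.13; balance after payment £20,167.13.
Month 2: interest £137.81; balance after payment £19,529.94.
Month 3: interest £133.45; balance after payment £18,888.40.
Month 4: interest £129.07; balance after payment £18,242.47.
Month 5: interest £124.66; balance after payment £17,592.12.
Month 6: interest £120.21; balance after payment £16,937.34.

£16,937.34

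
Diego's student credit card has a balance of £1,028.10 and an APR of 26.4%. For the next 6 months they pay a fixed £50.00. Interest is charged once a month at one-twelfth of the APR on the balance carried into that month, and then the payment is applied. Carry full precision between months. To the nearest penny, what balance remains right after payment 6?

£854.50

Monthly rate r = 26.4%/12 = 2.2% = 0.022.
Each month: B ← B·(1+r) − £50.00.
Month 1: interest £22.62; balance after payment £1,000.72.
Month 2: interest £22.02; balance after payment £972.73.
Month 3: interest £21.40; balance after payment £944.13.
Month 4: interest £20.77; balance after payment £914.91.
Month 5: interest £20.13; balance after payment £885.03.
Month 6: interest £19.47; balance after payment £854.50.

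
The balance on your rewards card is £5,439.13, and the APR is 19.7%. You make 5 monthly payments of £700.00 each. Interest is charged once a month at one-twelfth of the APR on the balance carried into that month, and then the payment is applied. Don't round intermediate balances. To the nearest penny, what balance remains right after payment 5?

£2,283.67

Monthly rate r = 19.7%/12 = 1.64167% = 0.0164167.
Each month: B ← B·(1+r) − £700.00.
Month 1: interest £89.29; balance after payment £4,828.42.
Month 2: interest £79.27; balance after payment £4,207.69.
Month 3: interest £69.08; balance after payment £3,576.77.
Month 4: interest £58.72; balance after payment £2,935.48.
Month 5: interest £48.19; balance after payment £2,283.67.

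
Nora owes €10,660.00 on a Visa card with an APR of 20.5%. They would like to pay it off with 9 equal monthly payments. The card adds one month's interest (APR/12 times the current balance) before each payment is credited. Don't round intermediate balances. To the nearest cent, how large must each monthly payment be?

€1,287.90

Monthly rate r = 20.5%/12 = 1.70833% = 0.0170833.
Level-payment amortization: P = B₀·r / (1 − (1+r)^(−n)) = 10660.00·0.0170833 / (1 − 1.01708^(−9)).
Denominator 1 − (1+r)^(−9) = 0.141399453.
P = 182.108 / 0.141399453 ≈ 1287.90.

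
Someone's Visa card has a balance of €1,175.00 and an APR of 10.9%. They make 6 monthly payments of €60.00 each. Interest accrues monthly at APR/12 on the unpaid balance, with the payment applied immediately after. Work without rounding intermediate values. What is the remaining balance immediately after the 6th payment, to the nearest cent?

Monthly rate r = 10.9%/12 = 0.908333% = 0.00908333.
Each month: B ← B·(1+r) − €60.00.
Month 1: interest €10.67; balance after payment €1,125.67.
Month 2: interest €10.22; balance after payment €1,075.90.
Month 3: interest €9.77; balance after payment €1,025.67.
Month 4: interest €9.32; balance after payment €974.99.
Month 5: interest €8.86; balance after payment €923.84.
Month 6: interest €8.39; balance after payment €872.23.

€872.23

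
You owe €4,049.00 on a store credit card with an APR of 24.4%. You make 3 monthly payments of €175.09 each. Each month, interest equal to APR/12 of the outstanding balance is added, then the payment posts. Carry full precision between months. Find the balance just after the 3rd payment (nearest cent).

Monthly rate r = 24.4%/12 = 2.03333% = 0.0203333.
Each month: B ← B·(1+r) − €175.09.
Month 1: interest €82.33; balance after payment €3,956.24.
Month 2: interest €80.44; balance after payment €3,861.59.
Month 3: interest €78.52; balance after payment €3,765.02.

€3,765.02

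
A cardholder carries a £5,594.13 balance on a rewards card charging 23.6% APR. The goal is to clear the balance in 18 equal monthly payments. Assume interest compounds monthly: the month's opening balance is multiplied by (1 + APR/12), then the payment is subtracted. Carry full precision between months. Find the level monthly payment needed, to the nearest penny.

£372.05

Monthly rate r = 23.6%/12 = 1.96667% = 0.0196667.
Level-payment amortization: P = B₀·r / (1 − (1+r)^(−n)) = 5594.13·0.0196667 / (1 − 1.01967^(−18)).
Denominator 1 − (1+r)^(−18) = 0.295709226.
P = 110.018 / 0.295709226 ≈ 372.05.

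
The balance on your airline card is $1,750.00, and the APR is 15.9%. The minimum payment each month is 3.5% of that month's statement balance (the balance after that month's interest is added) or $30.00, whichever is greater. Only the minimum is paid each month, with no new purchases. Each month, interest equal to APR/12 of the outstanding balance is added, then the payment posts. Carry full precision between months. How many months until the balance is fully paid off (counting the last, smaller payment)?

Monthly rate r = 15.9%/12 = 1.325% = 0.01325.
While 3.5% of the post-interest balance exceeds $30.00, each month B ← (B·(1+r))·(1 − 0.035), i.e. B shrinks by the factor (1+r)·0.965 = 0.97779.
This holds for months 1–33. Entering month 34 the balance is $833.85; 3.5% of the post-interest balance is now below $30.00, so the flat $30.00 minimum applies from here.
From month 34 a fixed $30.00 at rate r clears $833.85 in 35 more payments. Total: 33 + 35 = 68 months.

68 months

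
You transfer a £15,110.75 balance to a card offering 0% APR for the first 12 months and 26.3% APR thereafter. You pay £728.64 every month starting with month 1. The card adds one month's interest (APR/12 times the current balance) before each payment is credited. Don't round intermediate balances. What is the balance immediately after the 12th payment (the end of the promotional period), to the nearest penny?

£6,367.07

Promo months 1–12 at r₀ = 0%/12 = 0; months 13+ at r₁ = 26.3%/12 = 0.0219167.
After month 12 (no interest yet): B = £15,110.75 − 12·£728.64 = £6,367.07.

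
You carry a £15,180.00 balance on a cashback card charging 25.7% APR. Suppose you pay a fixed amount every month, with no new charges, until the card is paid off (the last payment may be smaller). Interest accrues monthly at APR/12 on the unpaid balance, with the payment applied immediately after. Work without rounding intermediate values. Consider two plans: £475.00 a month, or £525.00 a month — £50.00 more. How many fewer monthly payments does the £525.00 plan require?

Monthly rate r = 25.7%/12 = 2.14167% = 0.0214167.
At £475.00/mo: n = ⌈−ln(1 − rB₀/P)/ln(1+r)⌉ = 55 payments (last £204.99); total interest = total paid − £15,180.00 = £10,674.99.
At £525.00/mo: 46 payments (last £299.44); total interest £8,744.44.
Payments saved = 55 − 46 = 9.

9 fewer payments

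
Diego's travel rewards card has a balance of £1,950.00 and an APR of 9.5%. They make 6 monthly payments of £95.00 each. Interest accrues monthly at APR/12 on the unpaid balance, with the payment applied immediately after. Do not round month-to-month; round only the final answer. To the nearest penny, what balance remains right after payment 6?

£1,463.08

Monthly rate r = 9.5%/12 = 0.791667% = 0.00791667.
Each month: B ← B·(1+r) − £95.00.
Month 1: interest £15.44; balance after payment £1,870.44.
Month 2: interest £14.81; balance after payment £1,790.25.
Month 3: interest £14.17; balance after payment £1,709.42.
Month 4: interest £13.53; balance after payment £1,627.95.
Month 5: interest £12.89; balance after payment £1,545.84.
Month 6: interest £12.24; balance after payment £1,463.08.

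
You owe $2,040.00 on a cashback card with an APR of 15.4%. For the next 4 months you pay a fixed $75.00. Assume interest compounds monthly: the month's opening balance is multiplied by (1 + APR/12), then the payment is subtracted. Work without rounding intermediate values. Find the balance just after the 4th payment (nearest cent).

Monthly rate r = 15.4%/12 = 1.28333% = 0.0128333.
Each month: B ← B·(1+r) − $75.00.
Month 1: interest $26.18; balance after payment $1,991.18.
Month 2: interest $25.55; balance after payment $1,941.73.
Month 3: interest $24.92; balance after payment $1,891.65.
Month 4: interest $24.28; balance after payment $1,840.93.

$1,840.93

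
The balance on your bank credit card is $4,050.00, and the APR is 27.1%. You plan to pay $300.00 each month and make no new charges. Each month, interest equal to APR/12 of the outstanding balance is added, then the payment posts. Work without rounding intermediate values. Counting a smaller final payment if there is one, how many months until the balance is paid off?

Monthly rate r = 27.1%/12 = 2.25833% = 0.0225833.
Recurrence: B ← B·(1+r) − $300.00.
Month 1: interest $91.46; balance after payment $3,841.46.
Month 2: interest $86.75; balance after payment $3,628.22.
Closed form: n = −ln(1 − rB₀/P)/ln(1+r) = −ln(0.69512)/ln(1.02258) ≈ 16.284, so the balance reaches zero during payment 17.

17 months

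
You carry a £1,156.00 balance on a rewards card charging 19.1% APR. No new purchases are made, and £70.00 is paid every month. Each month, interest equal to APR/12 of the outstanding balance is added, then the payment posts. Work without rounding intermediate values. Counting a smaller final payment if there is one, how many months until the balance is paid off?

20 payments

Monthly rate r = 19.1%/12 = 1.59167% = 0.0159167.
Recurrence: B ← B·(1+r) − £70.00.
Month 1: interest £18.40; balance after payment £1,104.40.
Month 2: interest £17.58; balance after payment £1,051.98.
Closed form: n = −ln(1 − rB₀/P)/ln(1+r) = −ln(0.73715)/ln(1.01592) ≈ 19.312, so the balance reaches zero during payment 20.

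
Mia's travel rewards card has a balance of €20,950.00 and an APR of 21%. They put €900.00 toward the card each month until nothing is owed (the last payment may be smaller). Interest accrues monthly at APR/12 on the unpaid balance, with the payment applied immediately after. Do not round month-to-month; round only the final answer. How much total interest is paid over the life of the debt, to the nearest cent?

Monthly rate r = 21%/12 = 1.75% = 0.0175.
Payoff takes n = ⌈−ln(1 − rB₀/P)/ln(1+r)⌉ = ⌈30.156⌉ = 31 payments; the last is €141.66.
Total paid = 30·€900.00 + €141.66 = €27,141.66.
Total interest = total paid − principal = €27,141.66 − €20,950.00 = €6,191.66.

€6,191.66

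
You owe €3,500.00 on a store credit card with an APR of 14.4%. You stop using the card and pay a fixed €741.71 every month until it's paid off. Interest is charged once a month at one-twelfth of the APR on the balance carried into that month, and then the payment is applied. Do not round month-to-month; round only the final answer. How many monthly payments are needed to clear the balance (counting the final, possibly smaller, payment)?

5 payments

Monthly rate r = 14.4%/12 = 1.2% = 0.012.
Recurrence: B ← B·(1+r) − €741.71.
Month 1: interest €42.00; balance after payment €2,800.29.
Month 2: interest €33.60; balance after payment €2,092.18.
Month 3: interest €25.11; balance after payment €1,375.58.
Month 4: interest €16.51; balance after payment €650.38.
Month 5: interest €7.80; balance after payment €0.00.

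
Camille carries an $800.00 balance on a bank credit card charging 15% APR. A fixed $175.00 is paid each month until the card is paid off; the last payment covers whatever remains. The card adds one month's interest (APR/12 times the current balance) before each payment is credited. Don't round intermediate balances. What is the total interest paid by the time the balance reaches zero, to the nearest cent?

Monthly rate r = 15%/12 = 1.25% = 0.0125.
Payoff takes n = ⌈−ln(1 − rB₀/P)/ln(1+r)⌉ = ⌈4.737⌉ = 5 payments; the last is $129.12.
Total paid = 4·$175.00 + $129.12 = $829.12.
Total interest = total paid − principal = $829.12 − $800.00 = $29.12.

$29.12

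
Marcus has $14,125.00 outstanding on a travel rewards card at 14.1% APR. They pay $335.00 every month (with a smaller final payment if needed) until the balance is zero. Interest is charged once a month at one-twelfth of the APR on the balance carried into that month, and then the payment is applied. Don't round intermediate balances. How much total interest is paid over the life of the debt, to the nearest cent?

$5,492.45

Monthly rate r = 14.1%/12 = 1.175% = 0.01175.
Payoff takes n = ⌈−ln(1 − rB₀/P)/ln(1+r)⌉ = ⌈58.558⌉ = 59 payments; the last is $187.45.
Total paid = 58·$335.00 + $187.45 = $19,617.45.
Total interest = total paid − principal = $19,617.45 − $14,125.00 = $5,492.45.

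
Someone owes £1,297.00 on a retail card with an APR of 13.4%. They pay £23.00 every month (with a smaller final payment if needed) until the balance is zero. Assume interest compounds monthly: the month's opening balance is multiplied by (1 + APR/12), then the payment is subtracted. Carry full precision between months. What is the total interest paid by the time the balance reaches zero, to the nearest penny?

£760.64

Monthly rate r = 13.4%/12 = 1.11667% = 0.0111667.
Payoff takes n = ⌈−ln(1 − rB₀/P)/ln(1+r)⌉ = ⌈89.461⌉ = 90 payments; the last is £10.64.
Total paid = 89·£23.00 + £10.64 = £2,057.64.
Total interest = total paid − principal = £2,057.64 − £1,297.00 = £760.64.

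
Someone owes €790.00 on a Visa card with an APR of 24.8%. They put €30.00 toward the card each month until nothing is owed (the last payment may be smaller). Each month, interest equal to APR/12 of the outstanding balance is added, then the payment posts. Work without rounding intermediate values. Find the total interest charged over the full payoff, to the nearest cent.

€362.43

Monthly rate r = 24.8%/12 = 2.06667% = 0.0206667.
Payoff takes n = ⌈−ln(1 − rB₀/P)/ln(1+r)⌉ = ⌈38.412⌉ = 39 payments; the last is €12.43.
Total paid = 38·€30.00 + €12.43 = €1,152.43.
Total interest = total paid − principal = €1,152.43 − €790.00 = €362.43.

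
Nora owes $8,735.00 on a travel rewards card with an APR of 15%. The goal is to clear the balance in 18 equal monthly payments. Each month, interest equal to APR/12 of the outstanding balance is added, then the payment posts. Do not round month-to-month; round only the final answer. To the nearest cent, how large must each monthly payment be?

$544.93

Monthly rate r = 15%/12 = 1.25% = 0.0125.
Level-payment amortization: P = B₀·r / (1 − (1+r)^(−n)) = 8735.00·0.0125 / (1 − 1.0125^(−18)).
Denominator 1 − (1+r)^(−18) = 0.200369362.
P = 109.188 / 0.200369362 ≈ 544.93.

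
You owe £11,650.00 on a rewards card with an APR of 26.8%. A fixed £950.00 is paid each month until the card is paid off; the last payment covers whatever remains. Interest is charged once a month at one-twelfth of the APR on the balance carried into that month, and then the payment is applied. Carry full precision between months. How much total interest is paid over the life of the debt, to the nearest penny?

Monthly rate r = 26.8%/12 = 2.23333% = 0.0223333.
Payoff takes n = ⌈−ln(1 − rB₀/P)/ln(1+r)⌉ = ⌈14.489⌉ = 15 payments; the last is £467.56.
Total paid = 14·£950.00 + £467.56 = £13,767.56.
Total interest = total paid − principal = £13,767.56 − £11,650.00 = £2,117.56.

£2,117.56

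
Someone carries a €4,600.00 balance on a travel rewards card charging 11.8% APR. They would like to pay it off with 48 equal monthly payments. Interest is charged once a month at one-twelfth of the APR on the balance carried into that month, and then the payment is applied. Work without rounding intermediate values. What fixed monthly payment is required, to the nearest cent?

Monthly rate r = 11.8%/12 = 0.983333% = 0.00983333.
Level-payment amortization: P = B₀·r / (1 − (1+r)^(−n)) = 4600.00·0.00983333 / (1 − 1.00983^(−48)).
Denominator 1 − (1+r)^(−48) = 0.374806724.
P = 45.2333 / 0.374806724 ≈ 120.68.

€120.68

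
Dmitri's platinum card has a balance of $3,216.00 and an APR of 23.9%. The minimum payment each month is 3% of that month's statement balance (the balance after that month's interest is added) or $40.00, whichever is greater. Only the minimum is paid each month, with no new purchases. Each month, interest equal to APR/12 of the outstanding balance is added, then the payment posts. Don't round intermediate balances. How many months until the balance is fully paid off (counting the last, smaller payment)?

138 months

Monthly rate r = 23.9%/12 = 1.99167% = 0.0199167.
While 3% of the post-interest balance exceeds $40.00, each month B ← (B·(1+r))·(1 − 0.03), i.e. B shrinks by the factor (1+r)·0.97 = 0.98932.
This holds for months 1–84. Entering month 85 the balance is $1,304.90; 3% of the post-interest balance is now below $40.00, so the flat $40.00 minimum applies from here.
From month 85 a fixed $40.00 at rate r clears $1,304.90 in 54 more payments. Total: 84 + 54 = 138 months.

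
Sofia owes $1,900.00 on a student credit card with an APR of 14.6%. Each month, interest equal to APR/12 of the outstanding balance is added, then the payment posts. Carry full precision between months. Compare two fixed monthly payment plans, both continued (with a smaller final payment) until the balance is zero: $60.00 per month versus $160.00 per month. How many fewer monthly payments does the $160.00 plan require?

Monthly rate r = 14.6%/12 = 1.21667% = 0.0121667.
At $60.00/mo: n = ⌈−ln(1 − rB₀/P)/ln(1+r)⌉ = 41 payments (last $14.23); total interest = total paid − $1,900.00 = $514.23.
At $160.00/mo: 13 payments (last $144.64); total interest $164.64.
Payments saved = 41 − 13 = 28.

28 fewer payments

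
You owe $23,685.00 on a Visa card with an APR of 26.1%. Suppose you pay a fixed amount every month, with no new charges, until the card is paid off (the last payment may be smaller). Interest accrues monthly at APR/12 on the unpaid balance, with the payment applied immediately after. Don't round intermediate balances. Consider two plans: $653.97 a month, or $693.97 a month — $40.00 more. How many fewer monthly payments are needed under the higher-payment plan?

Monthly rate r = 26.1%/12 = 2.175% = 0.02175.
At $653.97/mo: n = ⌈−ln(1 − rB₀/P)/ln(1+r)⌉ = 73 payments (last $20.32); total interest = total paid − $23,685.00 = $23,421.16.
At $693.97/mo: 64 payments (last $15.67); total interest $20,050.78.
Payments saved = 73 − 64 = 9.

9 fewer payments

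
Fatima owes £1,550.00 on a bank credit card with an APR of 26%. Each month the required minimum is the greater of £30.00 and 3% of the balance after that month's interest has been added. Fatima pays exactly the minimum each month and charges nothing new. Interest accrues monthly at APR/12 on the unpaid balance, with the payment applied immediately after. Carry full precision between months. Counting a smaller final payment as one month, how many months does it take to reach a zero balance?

Monthly rate r = 26%/12 = 2.16667% = 0.0216667.
While 3% of the post-interest balance exceeds £30.00, each month B ← (B·(1+r))·(1 − 0.03), i.e. B shrinks by the factor (1+r)·0.97 = 0.99102.
This holds for months 1–51. Entering month 52 the balance is £978.27; 3% of the post-interest balance is now below £30.00, so the flat £30.00 minimum applies from here.
From month 52 a fixed £30.00 at rate r clears £978.27 in 58 more payments. Total: 51 + 58 = 109 months.

109 months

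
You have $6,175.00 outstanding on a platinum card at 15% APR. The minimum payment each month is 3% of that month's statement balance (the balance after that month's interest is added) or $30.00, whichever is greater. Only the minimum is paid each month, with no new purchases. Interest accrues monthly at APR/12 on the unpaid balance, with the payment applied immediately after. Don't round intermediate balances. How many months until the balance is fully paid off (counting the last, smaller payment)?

145 months

Monthly rate r = 15%/12 = 1.25% = 0.0125.
While 3% of the post-interest balance exceeds $30.00, each month B ← (B·(1+r))·(1 − 0.03), i.e. B shrinks by the factor (1+r)·0.97 = 0.98212.
This holds for months 1–102. Entering month 103 the balance is $980.95; 3% of the post-interest balance is now below $30.00, so the flat $30.00 minimum applies from here.
From month 103 a fixed $30.00 at rate r clears $980.95 in 43 more payments. Total: 102 + 43 = 145 months.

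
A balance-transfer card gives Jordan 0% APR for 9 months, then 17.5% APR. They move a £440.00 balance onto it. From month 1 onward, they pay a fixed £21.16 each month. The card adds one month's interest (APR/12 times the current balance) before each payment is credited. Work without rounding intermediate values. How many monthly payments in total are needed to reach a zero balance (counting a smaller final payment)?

Promo months 1–9 at r₀ = 0%/12 = 0; months 10+ at r₁ = 17.5%/12 = 0.0145833.
After month 9 (no interest yet): B = £440.00 − 9·£21.16 = £249.56.
Then at r₁ with £21.16/mo: n₂ = −ln(1 − r₁·B/P)/ln(1+r₁) ≈ 13.04 → 14 more payments.

23 months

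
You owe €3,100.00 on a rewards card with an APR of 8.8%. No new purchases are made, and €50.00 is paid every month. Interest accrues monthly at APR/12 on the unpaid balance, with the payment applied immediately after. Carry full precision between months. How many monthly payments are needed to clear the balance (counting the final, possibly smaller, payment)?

83 payments

Monthly rate r = 8.8%/12 = 0.733333% = 0.00733333.
Recurrence: B ← B·(1+r) − €50.00.
Month 1: interest €22.73; balance after payment €3,072.73.
Month 2: interest €22.53; balance after payment €3,045.27.
Closed form: n = −ln(1 − rB₀/P)/ln(1+r) = −ln(0.54533)/ln(1.00733) ≈ 82.988, so the balance reaches zero during payment 83.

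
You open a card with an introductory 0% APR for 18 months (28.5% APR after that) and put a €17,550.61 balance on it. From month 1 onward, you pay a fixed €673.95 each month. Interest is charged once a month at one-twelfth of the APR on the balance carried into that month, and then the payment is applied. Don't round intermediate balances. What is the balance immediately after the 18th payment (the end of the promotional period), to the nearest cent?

Promo months 1–18 at r₀ = 0%/12 = 0; months 19+ at r₁ = 28.5%/12 = 0.02375.
After month 18 (no interest yet): B = €17,550.61 − 18·€673.95 = €5,419.51.

€5,419.51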